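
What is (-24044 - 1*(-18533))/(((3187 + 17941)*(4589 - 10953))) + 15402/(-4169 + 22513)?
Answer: 258879040971/308313551456 ≈ 0.83966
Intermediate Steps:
(-24044 - 1*(-18533))/(((3187 + 17941)*(4589 - 10953))) + 15402/(-4169 + 22513) = (-24044 + 18533)/((21128*(-6364))) + 15402/18344 = -5511/(-134458592) + 15402*(1/18344) = -5511*(-1/134458592) + 7701/9172 = 5511/134458592 + 7701/9172 = 258879040971/308313551456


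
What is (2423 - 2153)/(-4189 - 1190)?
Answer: -90/1793 ≈ -0.050195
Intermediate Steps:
(2423 - 2153)/(-4189 - 1190) = 270/(-5379) = 270*(-1/5379) = -90/1793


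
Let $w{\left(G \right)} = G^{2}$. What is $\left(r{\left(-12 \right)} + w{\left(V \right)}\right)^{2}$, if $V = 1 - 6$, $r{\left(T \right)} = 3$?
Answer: $784$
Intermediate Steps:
$V = -5$ ($V = 1 - 6 = -5$)
$\left(r{\left(-12 \right)} + w{\left(V \right)}\right)^{2} = \left(3 + \left(-5\right)^{2}\right)^{2} = \left(3 + 25\right)^{2} = 28^{2} = 784$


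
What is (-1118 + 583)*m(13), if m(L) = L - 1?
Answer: -6420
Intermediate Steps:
m(L) = -1 + L
(-1118 + 583)*m(13) = (-1118 + 583)*(-1 + 13) = -535*12 = -6420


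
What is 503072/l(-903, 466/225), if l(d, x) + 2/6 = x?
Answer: 113191200/391 ≈ 2.8949e+5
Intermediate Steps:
l(d, x) = -⅓ + x
503072/l(-903, 466/225) = 503072/(-⅓ + 466/225) = 503072/(391/225) = 503072*(225/391) = 113191200/391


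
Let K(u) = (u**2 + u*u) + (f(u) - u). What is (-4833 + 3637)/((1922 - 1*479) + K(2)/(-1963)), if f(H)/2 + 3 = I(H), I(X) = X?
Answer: -2347748/2832605 ≈ -0.82883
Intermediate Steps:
f(H) = -6 + 2*H
K(u) = -6 + u + 2*u**2 (K(u) = (u**2 + u*u) + ((-6 + 2*u) - u) = (u**2 + u**2) + (-6 + u) = 2*u**2 + (-6 + u) = -6 + u + 2*u**2)
(-4833 + 3637)/((1922 - 1*479) + K(2)/(-1963)) = (-4833 + 3637)/((1922 - 1*479) + (-6 + 2 + 2*2**2)/(-1963)) = -1196/((1922 - 479) + (-6 + 2 + 2*4)*(-1/1963)) = -1196/(1443 + (-6 + 2 + 8)*(-1/1963)) = -1196/(1443 + 4*(-1/1963)) = -1196/(1443 - 4/1963) = -1196/2832605/1963 = -1196*1963/2832605 = -2347748/2832605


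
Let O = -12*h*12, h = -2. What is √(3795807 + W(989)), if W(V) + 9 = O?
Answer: √3796086 ≈ 1948.4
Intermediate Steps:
O = 288 (O = -12*(-2)*12 = 24*12 = 288)
W(V) = 279 (W(V) = -9 + 288 = 279)
√(3795807 + W(989)) = √(3795807 + 279) = √3796086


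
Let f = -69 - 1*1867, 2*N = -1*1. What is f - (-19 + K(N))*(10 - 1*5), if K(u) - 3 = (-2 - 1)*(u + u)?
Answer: -1871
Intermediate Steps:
N = -1/2 (N = (-1*1)/2 = (1/2)*(-1) = -1/2 ≈ -0.50000)
K(u) = 3 - 6*u (K(u) = 3 + (-2 - 1)*(u + u) = 3 - 6*u)
f = -1936 (f = -69 - 1867 = -1936)
f - (-19 + K(N))*(10 - 1*5) = -1936 - (-19 + (3 - 6*(-1/2)))*(10 - 1*5) = -1936 - (-19 + (3 + 3))*(10 - 5) = -1936 - (-19 + 6)*5 = -1936 - (-13)*5 = -1936 - 1*(-65) = -1936 + 65 = -1871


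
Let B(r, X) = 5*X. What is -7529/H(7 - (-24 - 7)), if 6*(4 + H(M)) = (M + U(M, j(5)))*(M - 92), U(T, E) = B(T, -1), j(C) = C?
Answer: 7529/301 ≈ 25.013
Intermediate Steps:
U(T, E) = -5 (U(T, E) = 5*(-1) = -5)
H(M) = -4 + (-92 + M)*(-5 + M)/6 (H(M) = -4 + ((M - 5)*(M - 92))/6 = -4 + ((-5 + M)*(-92 + M))/6 = -4 + ((-92 + M)*(-5 + M))/6 = -4 + (-92 + M)*(-5 + M)/6)
-7529/H(7 - (-24 - 7)) = -7529/(218/3 - 97*(7 - (-24 - 7))/6 + (7 - (-24 - 7))²/6) = -7529/(218/3 - 97*(7 - 1*(-31))/6 + (7 - 1*(-31))²/6) = -7529/(218/3 - 97*(7 + 31)/6 + (7 + 31)²/6) = -7529/(218/3 - 97/6*38 + (⅙)*38²) = -7529/(218/3 - 1843/3 + (⅙)*1444) = -7529/(218/3 - 1843/3 + 722/3) = -7529/(-301) = -7529*(-1/301) = 7529/301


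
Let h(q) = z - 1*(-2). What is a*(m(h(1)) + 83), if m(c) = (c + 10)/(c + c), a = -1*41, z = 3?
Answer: -6929/2 ≈ -3464.5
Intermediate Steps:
a = -41
h(q) = 5 (h(q) = 3 - 1*(-2) = 3 + 2 = 5)
m(c) = (10 + c)/(2*c) (m(c) = (10 + c)/((2*c)) = (10 + c)*(1/(2*c)) = (10 + c)/(2*c))
a*(m(h(1)) + 83) = -41*((½)*(10 + 5)/5 + 83) = -41*((½)*(⅕)*15 + 83) = -41*(3/2 + 83) = -41*169/2 = -6929/2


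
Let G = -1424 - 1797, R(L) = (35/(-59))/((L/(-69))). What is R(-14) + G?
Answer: -380423/118 ≈ -3223.9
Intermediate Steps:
R(L) = 2415/(59*L) (R(L) = (35*(-1/59))/((L*(-1/69))) = -35*(-69/L)/59 = -(-2415)/(59*L) = 2415/(59*L))
G = -3221
R(-14) + G = (2415/59)/(-14) - 3221 = (2415/59)*(-1/14) - 3221 = -345/118 - 3221 = -380423/118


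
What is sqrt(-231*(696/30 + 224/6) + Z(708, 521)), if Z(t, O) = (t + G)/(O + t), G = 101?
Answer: I*sqrt(527995108255)/6145 ≈ 118.25*I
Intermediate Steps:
Z(t, O) = (101 + t)/(O + t) (Z(t, O) = (t + 101)/(O + t) = (101 + t)/(O + t))
sqrt(-231*(696/30 + 224/6) + Z(708, 521)) = sqrt(-231*(696/30 + 224/6) + (101 + 708)/(521 + 708)) = sqrt(-231*(696*(1/30) + 224*(1/6)) + 809/1229) = sqrt(-231*(116/5 + 112/3) + (1/1229)*809) = sqrt(-231*908/15 + 809/1229) = sqrt(-69916/5 + 809/1229) = sqrt(-85922719/6145) = I*sqrt(527995108255)/6145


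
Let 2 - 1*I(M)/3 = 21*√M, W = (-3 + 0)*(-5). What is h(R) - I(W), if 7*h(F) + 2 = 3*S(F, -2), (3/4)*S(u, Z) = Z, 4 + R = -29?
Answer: -52/7 + 63*√15 ≈ 236.57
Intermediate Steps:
R = -33 (R = -4 - 29 = -33)
S(u, Z) = 4*Z/3
W = 15 (W = -3*(-5) = 15)
I(M) = 6 - 63*√M
h(F) = -10/7 (h(F) = -2/7 + (3*((4/3)*(-2)))/7 = -2/7 + (3*(-8/3))/7 = -2/7 + (⅐)*(-8) = -2/7 - 8/7 = -10/7)
h(R) - I(W) = -10/7 - (6 - 63*√15) = -10/7 + (-6 + 63*√15) = -52/7 + 63*√15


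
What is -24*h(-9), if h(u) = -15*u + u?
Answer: -3024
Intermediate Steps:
h(u) = -14*u
-24*h(-9) = -(-336)*(-9) = -24*126 = -3024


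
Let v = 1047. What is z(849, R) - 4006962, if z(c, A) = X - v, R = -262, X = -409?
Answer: -4008418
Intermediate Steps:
z(c, A) = -1456 (z(c, A) = -409 - 1*1047 = -409 - 1047 = -1456)
z(849, R) - 4006962 = -1456 - 4006962 = -4008418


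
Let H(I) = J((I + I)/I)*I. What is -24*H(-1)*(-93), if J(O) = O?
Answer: -4464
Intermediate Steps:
H(I) = 2*I (H(I) = ((I + I)/I)*I = ((2*I)/I)*I = 2*I)
-24*H(-1)*(-93) = -48*(-1)*(-93) = -24*(-2)*(-93) = 48*(-93) = -4464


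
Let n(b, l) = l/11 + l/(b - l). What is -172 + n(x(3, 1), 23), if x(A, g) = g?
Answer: -3761/22 ≈ -170.95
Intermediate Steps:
n(b, l) = l/11 + l/(b - l) (n(b, l) = l*(1/11) + l/(b - l) = l/11 + l/(b - l))
-172 + n(x(3, 1), 23) = -172 + (1/11)*23*(11 + 1 - 1*23)/(1 - 1*23) = -172 + (1/11)*23*(11 + 1 - 23)/(1 - 23) = -172 + (1/11)*23*(-11)/(-22) = -172 + (1/11)*23*(-1/22)*(-11) = -172 + 23/22 = -3761/22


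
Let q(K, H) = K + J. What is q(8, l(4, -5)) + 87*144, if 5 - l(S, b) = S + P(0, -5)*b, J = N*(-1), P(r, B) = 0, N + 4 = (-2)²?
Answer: 12536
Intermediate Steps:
N = 0 (N = -4 + (-2)² = -4 + 4 = 0)
J = 0 (J = 0*(-1) = 0)
l(S, b) = 5 - S (l(S, b) = 5 - (S + 0*b) = 5 - (S + 0) = 5 - S)
q(K, H) = K (q(K, H) = K + 0 = K)
q(8, l(4, -5)) + 87*144 = 8 + 87*144 = 8 + 12528 = 12536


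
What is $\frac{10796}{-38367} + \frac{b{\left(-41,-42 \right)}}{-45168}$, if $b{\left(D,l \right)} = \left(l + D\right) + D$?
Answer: $- \frac{40239685}{144413388} \approx -0.27864$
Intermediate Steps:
$b{\left(D,l \right)} = l + 2 D$ ($b{\left(D,l \right)} = \left(D + l\right) + D = l + 2 D$)
$\frac{10796}{-38367} + \frac{b{\left(-41,-42 \right)}}{-45168} = \frac{10796}{-38367} + \frac{-42 + 2 \left(-41\right)}{-45168} = 10796 \left(- \frac{1}{38367}\right) + \left(-42 - 82\right) \left(- \frac{1}{45168}\right) = - \frac{10796}{38367} - - \frac{31}{11292} = - \frac{10796}{38367} + \frac{31}{11292} = - \frac{40239685}{144413388}$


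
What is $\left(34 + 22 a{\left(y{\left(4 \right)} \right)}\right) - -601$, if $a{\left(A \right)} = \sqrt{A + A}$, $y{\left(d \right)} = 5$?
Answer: $635 + 22 \sqrt{10} \approx 704.57$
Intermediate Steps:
$a{\left(A \right)} = \sqrt{2} \sqrt{A}$ ($a{\left(A \right)} = \sqrt{2 A} = \sqrt{2} \sqrt{A}$)
$\left(34 + 22 a{\left(y{\left(4 \right)} \right)}\right) - -601 = \left(34 + 22 \sqrt{2} \sqrt{5}\right) - -601 = \left(34 + 22 \sqrt{10}\right) + 601 = 635 + 22 \sqrt{10}$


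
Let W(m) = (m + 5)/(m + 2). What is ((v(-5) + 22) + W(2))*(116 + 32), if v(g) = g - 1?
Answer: 2627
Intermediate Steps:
W(m) = (5 + m)/(2 + m)
v(g) = -1 + g
((v(-5) + 22) + W(2))*(116 + 32) = (((-1 - 5) + 22) + (5 + 2)/(2 + 2))*(116 + 32) = ((-6 + 22) + 7/4)*148 = (16 + (1/4)*7)*148 = (16 + 7/4)*148 = (71/4)*148 = 2627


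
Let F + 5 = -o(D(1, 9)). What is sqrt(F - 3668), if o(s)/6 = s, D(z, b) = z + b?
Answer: I*sqrt(3733) ≈ 61.098*I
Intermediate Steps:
D(z, b) = b + z
o(s) = 6*s
F = -65 (F = -5 - 6*(9 + 1) = -5 - 6*10 = -5 - 1*60 = -5 - 60 = -65)
sqrt(F - 3668) = sqrt(-65 - 3668) = sqrt(-3733) = I*sqrt(3733)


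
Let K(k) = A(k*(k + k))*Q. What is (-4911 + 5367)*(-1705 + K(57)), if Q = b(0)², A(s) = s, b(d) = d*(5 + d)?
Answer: -777480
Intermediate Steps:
Q = 0 (Q = (0*(5 + 0))² = (0*5)² = 0² = 0)
K(k) = 0 (K(k) = (k*(k + k))*0 = (k*(2*k))*0 = (2*k²)*0 = 0)
(-4911 + 5367)*(-1705 + K(57)) = (-4911 + 5367)*(-1705 + 0) = 456*(-1705) = -777480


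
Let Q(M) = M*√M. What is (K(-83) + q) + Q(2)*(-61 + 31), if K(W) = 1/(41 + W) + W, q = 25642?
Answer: 1073477/42 - 60*√2 ≈ 25474.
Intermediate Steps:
Q(M) = M^(3/2)
K(W) = W + 1/(41 + W)
(K(-83) + q) + Q(2)*(-61 + 31) = ((1 + (-83)² + 41*(-83))/(41 - 83) + 25642) + 2^(3/2)*(-61 + 31) = ((1 + 6889 - 3403)/(-42) + 25642) + (2*√2)*(-30) = (-1/42*3487 + 25642) - 60*√2 = (-3487/42 + 25642) - 60*√2 = 1073477/42 - 60*√2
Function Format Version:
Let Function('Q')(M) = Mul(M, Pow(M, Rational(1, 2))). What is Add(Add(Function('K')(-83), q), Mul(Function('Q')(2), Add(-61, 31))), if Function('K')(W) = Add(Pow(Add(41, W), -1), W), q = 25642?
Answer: Add(Rational(1073477, 42), Mul(-60, Pow(2, Rational(1, 2)))) ≈ 25474.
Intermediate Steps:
Function('Q')(M) = Pow(M, Rational(3, 2))
Function('K')(W) = Add(W, Pow(Add(41, W), -1))
Add(Add(Function('K')(-83), q), Mul(Function('Q')(2), Add(-61, 31))) = Add(Add(Mul(Pow(Add(41, -83), -1), Add(1, Pow(-83, 2), Mul(41, -83))), 25642), Mul(Pow(2, Rational(3, 2)), Add(-61, 31))) = Add(Add(Mul(Pow(-42, -1), Add(1, 6889, -3403)), 25642), Mul(Mul(2, Pow(2, Rational(1, 2))), -30)) = Add(Add(Mul(Rational(-1, 42), 3487), 25642), Mul(-60, Pow(2, Rational(1, 2)))) = Add(Add(Rational(-3487, 42), 25642), Mul(-60, Pow(2, Rational(1, 2)))) = Add(Rational(1073477, 42), Mul(-60, Pow(2, Rational(1, 2))))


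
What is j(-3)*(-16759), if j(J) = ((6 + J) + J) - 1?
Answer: 16759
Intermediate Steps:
j(J) = 5 + 2*J (j(J) = (6 + 2*J) - 1 = 5 + 2*J)
j(-3)*(-16759) = (5 + 2*(-3))*(-16759) = (5 - 6)*(-16759) = -1*(-16759) = 16759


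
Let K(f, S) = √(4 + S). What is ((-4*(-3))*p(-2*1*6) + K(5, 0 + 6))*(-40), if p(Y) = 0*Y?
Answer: -40*√10 ≈ -126.49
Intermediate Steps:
p(Y) = 0
((-4*(-3))*p(-2*1*6) + K(5, 0 + 6))*(-40) = (-4*(-3)*0 + √(4 + (0 + 6)))*(-40) = (12*0 + √(4 + 6))*(-40) = (0 + √10)*(-40) = √10*(-40) = -40*√10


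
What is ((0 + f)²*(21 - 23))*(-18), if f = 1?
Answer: 36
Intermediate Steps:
((0 + f)²*(21 - 23))*(-18) = ((0 + 1)²*(21 - 23))*(-18) = (1²*(-2))*(-18) = (1*(-2))*(-18) = -2*(-18) = 36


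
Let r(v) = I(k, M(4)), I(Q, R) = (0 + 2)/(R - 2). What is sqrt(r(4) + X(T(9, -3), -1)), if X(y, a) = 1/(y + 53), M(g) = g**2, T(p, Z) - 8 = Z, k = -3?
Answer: sqrt(26390)/406 ≈ 0.40012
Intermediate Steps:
T(p, Z) = 8 + Z
X(y, a) = 1/(53 + y)
I(Q, R) = 2/(-2 + R)
r(v) = 1/7 (r(v) = 2/(-2 + 4**2) = 2/(-2 + 16) = 2/14 = 2*(1/14) = 1/7)
sqrt(r(4) + X(T(9, -3), -1)) = sqrt(1/7 + 1/(53 + (8 - 3))) = sqrt(1/7 + 1/(53 + 5)) = sqrt(1/7 + 1/58) = sqrt(65/406) = sqrt(26390)/406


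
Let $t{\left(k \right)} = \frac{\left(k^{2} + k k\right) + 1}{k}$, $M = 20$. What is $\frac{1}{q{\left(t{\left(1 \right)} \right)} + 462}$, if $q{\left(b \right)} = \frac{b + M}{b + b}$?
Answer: $\frac{6}{2795} \approx 0.0021467$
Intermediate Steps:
$t{\left(k \right)} = \frac{1 + 2 k^{2}}{k}$ ($t{\left(k \right)} = \frac{\left(k^{2} + k^{2}\right) + 1}{k} = \frac{2 k^{2} + 1}{k} = \frac{1 + 2 k^{2}}{k}$)
$q{\left(b \right)} = \frac{20 + b}{2 b}$ ($q{\left(b \right)} = \frac{b + 20}{b + b} = \frac{20 + b}{2 b}$)
$\frac{1}{q{\left(t{\left(1 \right)} \right)} + 462} = \frac{1}{\frac{20 + \left(1^{-1} + 2 \cdot 1\right)}{2 \left(1^{-1} + 2 \cdot 1\right)} + 462} = \frac{1}{\frac{20 + \left(1 + 2\right)}{2 \left(1 + 2\right)} + 462} = \frac{1}{\frac{20 + 3}{2 \cdot 3} + 462} = \frac{1}{\frac{1}{2} \cdot \frac{1}{3} \cdot 23 + 462} = \frac{1}{\frac{23}{6} + 462} = \frac{1}{\frac{2795}{6}} = \frac{6}{2795}$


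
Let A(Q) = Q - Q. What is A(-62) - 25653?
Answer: -25653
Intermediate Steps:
A(Q) = 0
A(-62) - 25653 = 0 - 25653 = -25653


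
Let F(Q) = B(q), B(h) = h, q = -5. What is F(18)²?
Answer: 25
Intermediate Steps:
F(Q) = -5
F(18)² = (-5)² = 25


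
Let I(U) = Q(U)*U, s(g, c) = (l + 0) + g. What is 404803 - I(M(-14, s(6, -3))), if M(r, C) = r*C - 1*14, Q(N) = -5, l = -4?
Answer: 404593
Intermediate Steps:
s(g, c) = -4 + g (s(g, c) = (-4 + 0) + g = -4 + g)
M(r, C) = -14 + C*r (M(r, C) = C*r - 14 = -14 + C*r)
I(U) = -5*U
404803 - I(M(-14, s(6, -3))) = 404803 - (-5)*(-14 + (-4 + 6)*(-14)) = 404803 - (-5)*(-14 + 2*(-14)) = 404803 - (-5)*(-14 - 28) = 404803 - (-5)*(-42) = 404803 - 1*210 = 404803 - 210 = 404593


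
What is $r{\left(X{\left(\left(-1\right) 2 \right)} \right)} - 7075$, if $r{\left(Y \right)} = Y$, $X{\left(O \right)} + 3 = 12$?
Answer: $-7066$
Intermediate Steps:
$X{\left(O \right)} = 9$ ($X{\left(O \right)} = -3 + 12 = 9$)
$r{\left(X{\left(\left(-1\right) 2 \right)} \right)} - 7075 = 9 - 7075 = -7066$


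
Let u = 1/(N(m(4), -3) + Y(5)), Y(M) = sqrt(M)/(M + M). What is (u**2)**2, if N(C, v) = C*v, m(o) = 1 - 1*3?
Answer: 10000/(60 + sqrt(5))**4 ≈ 0.00066655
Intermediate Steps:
m(o) = -2 (m(o) = 1 - 3 = -2)
Y(M) = 1/(2*sqrt(M)) (Y(M) = sqrt(M)/((2*M)) = (1/(2*M))*sqrt(M) = 1/(2*sqrt(M)))
u = 1/(6 + sqrt(5)/10) (u = 1/(-2*(-3) + 1/(2*sqrt(5))) = 1/(6 + (sqrt(5)/5)/2) = 1/(6 + sqrt(5)/10) ≈ 0.16068)
(u**2)**2 = ((120/719 - 2*sqrt(5)/719)**2)**2 = (120/719 - 2*sqrt(5)/719)**4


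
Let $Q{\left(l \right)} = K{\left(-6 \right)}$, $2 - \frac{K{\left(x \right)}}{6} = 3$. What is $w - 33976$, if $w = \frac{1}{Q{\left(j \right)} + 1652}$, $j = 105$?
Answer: $- \frac{55924495}{1646} \approx -33976.0$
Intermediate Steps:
$K{\left(x \right)} = -6$ ($K{\left(x \right)} = 12 - 18 = -6$)
$Q{\left(l \right)} = -6$
$w = \frac{1}{1646}$ ($w = \frac{1}{-6 + 1652} = \frac{1}{1646} \approx 0.00060753$)
$w - 33976 = \frac{1}{1646} - 33976 = - \frac{55924495}{1646}$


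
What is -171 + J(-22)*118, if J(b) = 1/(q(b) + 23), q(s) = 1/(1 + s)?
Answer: -39972/241 ≈ -165.86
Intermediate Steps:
J(b) = 1/(23 + 1/(1 + b)) (J(b) = 1/(1/(1 + b) + 23) = 1/(23 + 1/(1 + b)))
-171 + J(-22)*118 = -171 + ((1 - 22)/(24 + 23*(-22)))*118 = -171 + (-21/(24 - 506))*118 = -171 + (-21/(-482))*118 = -171 - 1/482*(-21)*118 = -171 + (21/482)*118 = -171 + 1239/241 = -39972/241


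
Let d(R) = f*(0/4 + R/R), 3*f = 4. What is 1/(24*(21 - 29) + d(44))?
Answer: -3/572 ≈ -0.0052448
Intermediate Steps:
f = 4/3 (f = (⅓)*4 = 4/3 ≈ 1.3333)
d(R) = 4/3 (d(R) = 4*(0/4 + R/R)/3 = 4*(0*(¼) + 1)/3 = 4*(0 + 1)/3 = (4/3)*1 = 4/3)
1/(24*(21 - 29) + d(44)) = 1/(24*(21 - 29) + 4/3) = 1/(24*(-8) + 4/3) = 1/(-192 + 4/3) = 1/(-572/3) = -3/572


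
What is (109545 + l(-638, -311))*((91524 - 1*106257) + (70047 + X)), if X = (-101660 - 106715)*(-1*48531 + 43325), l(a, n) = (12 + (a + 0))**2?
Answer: 543969361756444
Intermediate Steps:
l(a, n) = (12 + a)**2
X = 1084800250 (X = -208375*(-48531 + 43325) = -208375*(-5206) = 1084800250)
(109545 + l(-638, -311))*((91524 - 1*106257) + (70047 + X)) = (109545 + (12 - 638)**2)*((91524 - 1*106257) + (70047 + 1084800250)) = (109545 + (-626)**2)*((91524 - 106257) + 1084870297) = (109545 + 391876)*(-14733 + 1084870297) = 501421*1084855564 = 543969361756444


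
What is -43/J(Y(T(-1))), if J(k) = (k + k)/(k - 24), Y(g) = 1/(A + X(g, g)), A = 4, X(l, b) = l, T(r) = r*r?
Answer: 5117/2 ≈ 2558.5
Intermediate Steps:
T(r) = r²
Y(g) = 1/(4 + g)
J(k) = 2*k/(-24 + k) (J(k) = (2*k)/(-24 + k) = 2*k/(-24 + k))
-43/J(Y(T(-1))) = -43*(-24 + 1/(4 + (-1)²))*(4 + (-1)²)/2 = -43*(-24 + 1/(4 + 1))*(4 + 1)/2 = -43/(2/(5*(-24 + 1/5))) = -43/(2*(⅕)/(-24 + ⅕)) = -43/(2*(⅕)/(-119/5)) = -43/(2*(⅕)*(-5/119)) = -43/(-2/119) = -43*(-119/2) = 5117/2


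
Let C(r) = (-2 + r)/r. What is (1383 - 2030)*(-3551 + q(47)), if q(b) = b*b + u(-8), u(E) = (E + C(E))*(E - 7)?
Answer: 3211061/4 ≈ 8.0277e+5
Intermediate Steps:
C(r) = (-2 + r)/r
u(E) = (-7 + E)*(E + (-2 + E)/E) (u(E) = (E + (-2 + E)/E)*(E - 7) = (E + (-2 + E)/E)*(-7 + E) = (-7 + E)*(E + (-2 + E)/E))
q(b) = 405/4 + b² (q(b) = b*b + (-9 + (-8)² - 6*(-8) + 14/(-8)) = b² + (-9 + 64 + 48 + 14*(-⅛)) = b² + (-9 + 64 + 48 - 7/4) = b² + 405/4 = 405/4 + b²)
(1383 - 2030)*(-3551 + q(47)) = (1383 - 2030)*(-3551 + (405/4 + 47²)) = -647*(-3551 + (405/4 + 2209)) = -647*(-3551 + 9241/4) = -647*(-4963/4) = 3211061/4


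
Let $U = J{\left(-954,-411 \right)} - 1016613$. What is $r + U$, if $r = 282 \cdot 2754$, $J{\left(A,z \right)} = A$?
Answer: $-240939$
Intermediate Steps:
$U = -1017567$ ($U = -954 - 1016613 = -1017567$)
$r = 776628$
$r + U = 776628 - 1017567 = -240939$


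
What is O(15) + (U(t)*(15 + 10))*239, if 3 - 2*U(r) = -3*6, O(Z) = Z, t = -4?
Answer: 125505/2 ≈ 62753.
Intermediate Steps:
U(r) = 21/2 (U(r) = 3/2 - (-3)*6/2 = 3/2 - ½*(-18) = 3/2 + 9 = 21/2)
O(15) + (U(t)*(15 + 10))*239 = 15 + (21*(15 + 10)/2)*239 = 15 + ((21/2)*25)*239 = 15 + (525/2)*239 = 15 + 125475/2 = 125505/2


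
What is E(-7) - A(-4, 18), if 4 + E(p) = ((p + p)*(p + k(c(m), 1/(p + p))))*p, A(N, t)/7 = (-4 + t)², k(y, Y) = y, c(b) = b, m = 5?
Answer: -1572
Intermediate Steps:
A(N, t) = 7*(-4 + t)²
E(p) = -4 + 2*p²*(5 + p) (E(p) = -4 + ((p + p)*(p + 5))*p = -4 + ((2*p)*(5 + p))*p = -4 + (2*p*(5 + p))*p = -4 + 2*p²*(5 + p))
E(-7) - A(-4, 18) = (-4 + 2*(-7)³ + 10*(-7)²) - 7*(-4 + 18)² = (-4 + 2*(-343) + 10*49) - 7*14² = (-4 - 686 + 490) - 7*196 = -200 - 1*1372 = -200 - 1372 = -1572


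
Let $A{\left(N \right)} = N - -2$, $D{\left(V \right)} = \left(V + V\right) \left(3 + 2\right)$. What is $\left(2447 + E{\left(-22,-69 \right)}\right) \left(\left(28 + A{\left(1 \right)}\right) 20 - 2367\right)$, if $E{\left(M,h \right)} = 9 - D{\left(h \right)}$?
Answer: $-5496062$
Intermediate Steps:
$D{\left(V \right)} = 10 V$ ($D{\left(V \right)} = 2 V 5 = 10 V$)
$A{\left(N \right)} = 2 + N$ ($A{\left(N \right)} = N + 2 = 2 + N$)
$E{\left(M,h \right)} = 9 - 10 h$
$\left(2447 + E{\left(-22,-69 \right)}\right) \left(\left(28 + A{\left(1 \right)}\right) 20 - 2367\right) = \left(2447 + \left(9 - -690\right)\right) \left(\left(28 + \left(2 + 1\right)\right) 20 - 2367\right) = \left(2447 + \left(9 + 690\right)\right) \left(\left(28 + 3\right) 20 - 2367\right) = \left(2447 + 699\right) \left(31 \cdot 20 - 2367\right) = 3146 \left(620 - 2367\right) = 3146 \left(-1747\right) = -5496062$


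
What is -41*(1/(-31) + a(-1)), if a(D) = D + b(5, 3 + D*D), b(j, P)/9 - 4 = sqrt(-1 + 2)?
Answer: -55883/31 ≈ -1802.7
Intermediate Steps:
b(j, P) = 45 (b(j, P) = 36 + 9*sqrt(-1 + 2) = 36 + 9*sqrt(1) = 36 + 9*1 = 36 + 9 = 45)
a(D) = 45 + D (a(D) = D + 45 = 45 + D)
-41*(1/(-31) + a(-1)) = -41*(1/(-31) + (45 - 1)) = -41*(-1/31 + 44) = -41*1363/31 = -55883/31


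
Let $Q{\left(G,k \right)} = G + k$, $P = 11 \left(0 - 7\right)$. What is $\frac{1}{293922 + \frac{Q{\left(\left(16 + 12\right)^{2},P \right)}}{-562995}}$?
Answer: $\frac{562995}{165476615683} \approx 3.4023 \cdot 10^{-6}$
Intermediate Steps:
$P = -77$ ($P = 11 \left(-7\right) = -77$)
$\frac{1}{293922 + \frac{Q{\left(\left(16 + 12\right)^{2},P \right)}}{-562995}} = \frac{1}{293922 + \frac{\left(16 + 12\right)^{2} - 77}{-562995}} = \frac{1}{293922 + \left(28^{2} - 77\right) \left(- \frac{1}{562995}\right)} = \frac{1}{293922 + \left(784 - 77\right) \left(- \frac{1}{562995}\right)} = \frac{1}{293922 + 707 \left(- \frac{1}{562995}\right)} = \frac{1}{293922 - \frac{707}{562995}} = \frac{1}{\frac{165476615683}{562995}} = \frac{562995}{165476615683}$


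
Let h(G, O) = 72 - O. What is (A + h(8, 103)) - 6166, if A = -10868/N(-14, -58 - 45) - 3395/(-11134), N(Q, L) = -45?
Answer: -2983725823/501030 ≈ -5955.2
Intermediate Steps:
A = 121157087/501030 (A = -10868/(-45) - 3395/(-11134) = -10868*(-1/45) - 3395*(-1/11134) = 10868/45 + 3395/11134 = 121157087/501030 ≈ 241.82)
(A + h(8, 103)) - 6166 = (121157087/501030 + (72 - 1*103)) - 6166 = (121157087/501030 + (72 - 103)) - 6166 = (121157087/501030 - 31) - 6166 = 105625157/501030 - 6166 = -2983725823/501030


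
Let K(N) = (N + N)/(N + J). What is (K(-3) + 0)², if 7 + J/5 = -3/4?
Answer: 576/27889 ≈ 0.020653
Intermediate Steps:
J = -155/4 (J = -35 + 5*(-3/4) = -35 + 5*(-3*¼) = -35 + 5*(-¾) = -35 - 15/4 = -155/4 ≈ -38.750)
K(N) = 2*N/(-155/4 + N) (K(N) = (N + N)/(N - 155/4) = (2*N)/(-155/4 + N) = 2*N/(-155/4 + N))
(K(-3) + 0)² = (8*(-3)/(-155 + 4*(-3)) + 0)² = (8*(-3)/(-155 - 12) + 0)² = (8*(-3)/(-167) + 0)² = (8*(-3)*(-1/167) + 0)² = (24/167 + 0)² = (24/167)² = 576/27889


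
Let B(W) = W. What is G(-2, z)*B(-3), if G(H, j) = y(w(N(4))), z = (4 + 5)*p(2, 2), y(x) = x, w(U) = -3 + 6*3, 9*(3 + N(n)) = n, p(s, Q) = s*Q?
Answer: -45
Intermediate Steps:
p(s, Q) = Q*s
N(n) = -3 + n/9
w(U) = 15 (w(U) = -3 + 18 = 15)
z = 36 (z = (4 + 5)*(2*2) = 9*4 = 36)
G(H, j) = 15
G(-2, z)*B(-3) = 15*(-3) = -45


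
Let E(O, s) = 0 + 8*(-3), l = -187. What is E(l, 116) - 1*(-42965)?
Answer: 42941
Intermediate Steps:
E(O, s) = -24 (E(O, s) = 0 - 24 = -24)
E(l, 116) - 1*(-42965) = -24 - 1*(-42965) = -24 + 42965 = 42941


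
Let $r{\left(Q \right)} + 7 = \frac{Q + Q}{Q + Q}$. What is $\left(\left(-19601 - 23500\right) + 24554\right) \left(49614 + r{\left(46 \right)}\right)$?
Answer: $-920079576$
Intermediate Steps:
$r{\left(Q \right)} = -6$ ($r{\left(Q \right)} = -7 + \frac{Q + Q}{Q + Q} = -7 + \frac{2 Q}{2 Q} = -7 + 2 Q \frac{1}{2 Q} = -7 + 1 = -6$)
$\left(\left(-19601 - 23500\right) + 24554\right) \left(49614 + r{\left(46 \right)}\right) = \left(\left(-19601 - 23500\right) + 24554\right) \left(49614 - 6\right) = \left(\left(-19601 - 23500\right) + 24554\right) 49608 = \left(-43101 + 24554\right) 49608 = \left(-18547\right) 49608 = -920079576$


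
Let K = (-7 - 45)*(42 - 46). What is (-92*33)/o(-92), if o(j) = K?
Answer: -759/52 ≈ -14.596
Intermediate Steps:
K = 208 (K = -52*(-4) = 208)
o(j) = 208
(-92*33)/o(-92) = -92*33/208 = -3036*1/208 = -759/52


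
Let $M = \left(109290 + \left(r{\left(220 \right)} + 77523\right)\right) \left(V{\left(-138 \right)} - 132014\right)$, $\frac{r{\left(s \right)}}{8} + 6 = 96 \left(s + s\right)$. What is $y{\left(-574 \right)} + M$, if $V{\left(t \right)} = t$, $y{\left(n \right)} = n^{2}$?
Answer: $-69337842644$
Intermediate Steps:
$r{\left(s \right)} = -48 + 1536 s$ ($r{\left(s \right)} = -48 + 8 \cdot 96 \left(s + s\right) = -48 + 8 \cdot 96 \cdot 2 s = -48 + 8 \cdot 192 s = -48 + 1536 s$)
$M = -69338172120$ ($M = \left(109290 + \left(\left(-48 + 1536 \cdot 220\right) + 77523\right)\right) \left(-138 - 132014\right) = \left(109290 + \left(\left(-48 + 337920\right) + 77523\right)\right) \left(-132152\right) = \left(109290 + \left(337872 + 77523\right)\right) \left(-132152\right) = \left(109290 + 415395\right) \left(-132152\right) = 524685 \left(-132152\right) = -69338172120$)
$y{\left(-574 \right)} + M = \left(-574\right)^{2} - 69338172120 = 329476 - 69338172120 = -69337842644$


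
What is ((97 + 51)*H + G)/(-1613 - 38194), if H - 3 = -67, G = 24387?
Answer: -14915/39807 ≈ -0.37468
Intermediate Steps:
H = -64 (H = 3 - 67 = -64)
((97 + 51)*H + G)/(-1613 - 38194) = ((97 + 51)*(-64) + 24387)/(-1613 - 38194) = (148*(-64) + 24387)/(-39807) = (-9472 + 24387)*(-1/39807) = 14915*(-1/39807) = -14915/39807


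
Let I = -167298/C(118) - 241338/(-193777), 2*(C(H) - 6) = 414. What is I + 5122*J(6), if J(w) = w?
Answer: 412026955060/13758167 ≈ 29948.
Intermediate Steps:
C(H) = 213 (C(H) = 6 + (1/2)*414 = 6 + 207 = 213)
I = -10789033184/13758167 (I = -167298/213 - 241338/(-193777) = -167298*1/213 - 241338*(-1/193777) = -55766/71 + 241338/193777 = -10789033184/13758167 ≈ -784.19)
I + 5122*J(6) = -10789033184/13758167 + 5122*6 = -10789033184/13758167 + 30732 = 412026955060/13758167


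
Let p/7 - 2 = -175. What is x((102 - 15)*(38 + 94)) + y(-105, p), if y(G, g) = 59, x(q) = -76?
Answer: -17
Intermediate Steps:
p = -1211 (p = 14 + 7*(-175) = 14 - 1225 = -1211)
x((102 - 15)*(38 + 94)) + y(-105, p) = -76 + 59 = -17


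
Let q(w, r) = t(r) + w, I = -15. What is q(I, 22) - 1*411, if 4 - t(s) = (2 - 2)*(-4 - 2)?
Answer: -422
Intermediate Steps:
t(s) = 4 (t(s) = 4 - (2 - 2)*(-4 - 2) = 4 - 0*(-6) = 4 - 1*0 = 4 + 0 = 4)
q(w, r) = 4 + w
q(I, 22) - 1*411 = (4 - 15) - 1*411 = -11 - 411 = -422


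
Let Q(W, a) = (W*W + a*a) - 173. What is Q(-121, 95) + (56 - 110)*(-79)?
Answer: 27759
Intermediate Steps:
Q(W, a) = -173 + W² + a² (Q(W, a) = (W² + a²) - 173 = -173 + W² + a²)
Q(-121, 95) + (56 - 110)*(-79) = (-173 + (-121)² + 95²) + (56 - 110)*(-79) = (-173 + 14641 + 9025) - 54*(-79) = 23493 + 4266 = 27759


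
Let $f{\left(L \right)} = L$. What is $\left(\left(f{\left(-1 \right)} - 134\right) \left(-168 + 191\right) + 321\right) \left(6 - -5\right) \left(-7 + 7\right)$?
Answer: $0$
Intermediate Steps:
$\left(\left(f{\left(-1 \right)} - 134\right) \left(-168 + 191\right) + 321\right) \left(6 - -5\right) \left(-7 + 7\right) = \left(\left(-1 - 134\right) \left(-168 + 191\right) + 321\right) \left(6 - -5\right) \left(-7 + 7\right) = \left(\left(-135\right) 23 + 321\right) \left(6 + 5\right) 0 = \left(-3105 + 321\right) 11 \cdot 0 = \left(-2784\right) 0 = 0$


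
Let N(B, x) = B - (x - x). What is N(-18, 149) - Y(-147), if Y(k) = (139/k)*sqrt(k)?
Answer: -18 + 139*I*sqrt(3)/21 ≈ -18.0 + 11.465*I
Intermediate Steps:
N(B, x) = B (N(B, x) = B - 1*0 = B + 0 = B)
Y(k) = 139/sqrt(k)
N(-18, 149) - Y(-147) = -18 - 139/sqrt(-147) = -18 - 139*(-I*sqrt(3)/21) = -18 - (-139)*I*sqrt(3)/21 = -18 + 139*I*sqrt(3)/21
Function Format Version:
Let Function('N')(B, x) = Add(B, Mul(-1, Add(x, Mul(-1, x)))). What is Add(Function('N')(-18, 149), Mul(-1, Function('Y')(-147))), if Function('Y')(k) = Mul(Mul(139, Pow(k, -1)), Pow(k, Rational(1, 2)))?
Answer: Add(-18, Mul(Rational(139, 21), I, Pow(3, Rational(1, 2)))) ≈ Add(-18.000, Mul(11.465, I))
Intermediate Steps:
Function('N')(B, x) = B (Function('N')(B, x) = Add(B, Mul(-1, 0)) = Add(B, 0) = B)
Function('Y')(k) = Mul(139, Pow(k, Rational(-1, 2)))
Add(Function('N')(-18, 149), Mul(-1, Function('Y')(-147))) = Add(-18, Mul(-1, Mul(139, Pow(-147, Rational(-1, 2))))) = Add(-18, Mul(-1, Mul(139, Mul(Rational(-1, 21), I, Pow(3, Rational(1, 2)))))) = Add(-18, Mul(-1, Mul(Rational(-139, 21), I, Pow(3, Rational(1, 2))))) = Add(-18, Mul(Rational(139, 21), I, Pow(3, Rational(1, 2))))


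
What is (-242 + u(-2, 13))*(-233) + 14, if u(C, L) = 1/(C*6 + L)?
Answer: 56167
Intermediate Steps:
u(C, L) = 1/(L + 6*C) (u(C, L) = 1/(6*C + L) = 1/(L + 6*C))
(-242 + u(-2, 13))*(-233) + 14 = (-242 + 1/(13 + 6*(-2)))*(-233) + 14 = (-242 + 1/(13 - 12))*(-233) + 14 = (-242 + 1/1)*(-233) + 14 = (-242 + 1)*(-233) + 14 = -241*(-233) + 14 = 56153 + 14 = 56167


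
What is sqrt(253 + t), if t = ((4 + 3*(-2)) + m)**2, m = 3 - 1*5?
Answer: sqrt(269) ≈ 16.401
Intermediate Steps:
m = -2 (m = 3 - 5 = -2)
t = 16 (t = ((4 + 3*(-2)) - 2)**2 = ((4 - 6) - 2)**2 = (-2 - 2)**2 = (-4)**2 = 16)
sqrt(253 + t) = sqrt(253 + 16) = sqrt(269)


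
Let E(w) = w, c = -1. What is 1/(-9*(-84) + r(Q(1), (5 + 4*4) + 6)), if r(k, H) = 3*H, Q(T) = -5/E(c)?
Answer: 1/837 ≈ 0.0011947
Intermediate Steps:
Q(T) = 5 (Q(T) = -5/(-1) = -5*(-1) = 5)
1/(-9*(-84) + r(Q(1), (5 + 4*4) + 6)) = 1/(-9*(-84) + 3*((5 + 4*4) + 6)) = 1/(756 + 3*((5 + 16) + 6)) = 1/(756 + 3*(21 + 6)) = 1/(756 + 3*27) = 1/(756 + 81) = 1/837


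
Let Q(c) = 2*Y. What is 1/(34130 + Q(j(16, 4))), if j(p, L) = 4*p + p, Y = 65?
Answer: 1/34260 ≈ 2.9189e-5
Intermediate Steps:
j(p, L) = 5*p
Q(c) = 130 (Q(c) = 2*65 = 130)
1/(34130 + Q(j(16, 4))) = 1/(34130 + 130) = 1/34260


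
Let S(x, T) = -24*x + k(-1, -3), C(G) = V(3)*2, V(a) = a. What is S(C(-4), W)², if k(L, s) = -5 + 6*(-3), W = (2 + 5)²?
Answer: 27889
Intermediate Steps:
W = 49 (W = 7² = 49)
k(L, s) = -23 (k(L, s) = -5 - 18 = -23)
C(G) = 6 (C(G) = 3*2 = 6)
S(x, T) = -23 - 24*x (S(x, T) = -24*x - 23 = -23 - 24*x)
S(C(-4), W)² = (-23 - 24*6)² = (-23 - 144)² = (-167)² = 27889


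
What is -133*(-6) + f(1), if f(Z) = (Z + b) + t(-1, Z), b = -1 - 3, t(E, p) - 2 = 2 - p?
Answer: 798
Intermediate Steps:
t(E, p) = 4 - p (t(E, p) = 2 + (2 - p) = 4 - p)
b = -4
f(Z) = 0 (f(Z) = (Z - 4) + (4 - Z) = (-4 + Z) + (4 - Z) = 0)
-133*(-6) + f(1) = -133*(-6) + 0 = 798 + 0 = 798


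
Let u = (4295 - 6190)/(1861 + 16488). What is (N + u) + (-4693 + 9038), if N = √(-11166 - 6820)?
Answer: 79724510/18349 + 23*I*√34 ≈ 4344.9 + 134.11*I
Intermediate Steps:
N = 23*I*√34 (N = √(-17986) = 23*I*√34 ≈ 134.11*I)
u = -1895/18349 ≈ -0.10328
(N + u) + (-4693 + 9038) = (23*I*√34 - 1895/18349) + (-4693 + 9038) = (-1895/18349 + 23*I*√34) + 4345 = 79724510/18349 + 23*I*√34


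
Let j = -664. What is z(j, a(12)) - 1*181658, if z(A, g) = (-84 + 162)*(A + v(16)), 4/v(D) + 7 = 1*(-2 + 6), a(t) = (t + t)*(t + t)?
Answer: -233554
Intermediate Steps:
a(t) = 4*t² (a(t) = (2*t)*(2*t) = 4*t²)
v(D) = -4/3 (v(D) = 4/(-7 + 1*(-2 + 6)) = 4/(-7 + 1*4) = 4/(-7 + 4) = 4/(-3) = 4*(-⅓) = -4/3)
z(A, g) = -104 + 78*A (z(A, g) = (-84 + 162)*(A - 4/3) = 78*(-4/3 + A) = -104 + 78*A)
z(j, a(12)) - 1*181658 = (-104 + 78*(-664)) - 1*181658 = (-104 - 51792) - 181658 = -51896 - 181658 = -233554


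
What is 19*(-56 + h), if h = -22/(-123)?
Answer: -130454/123 ≈ -1060.6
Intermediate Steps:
h = 22/123 (h = -22*(-1/123) = 22/123 ≈ 0.17886)
19*(-56 + h) = 19*(-56 + 22/123) = 19*(-6866/123) = -130454/123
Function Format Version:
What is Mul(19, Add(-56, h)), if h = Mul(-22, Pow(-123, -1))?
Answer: Rational(-130454, 123) ≈ -1060.6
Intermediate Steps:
h = Rational(22, 123) (h = Mul(-22, Rational(-1, 123)) = Rational(22, 123) ≈ 0.17886)
Mul(19, Add(-56, h)) = Mul(19, Add(-56, Rational(22, 123))) = Mul(19, Rational(-6866, 123)) = Rational(-130454, 123)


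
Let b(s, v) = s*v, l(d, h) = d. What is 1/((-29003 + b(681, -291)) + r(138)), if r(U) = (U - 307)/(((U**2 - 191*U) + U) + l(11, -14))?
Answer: -7165/1627701541 ≈ -4.4019e-6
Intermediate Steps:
r(U) = (-307 + U)/(11 + U**2 - 190*U) (r(U) = (U - 307)/(((U**2 - 191*U) + U) + 11) = (-307 + U)/((U**2 - 190*U) + 11) = (-307 + U)/(11 + U**2 - 190*U))
1/((-29003 + b(681, -291)) + r(138)) = 1/((-29003 + 681*(-291)) + (-307 + 138)/(11 + 138**2 - 190*138)) = 1/((-29003 - 198171) - 169/(11 + 19044 - 26220)) = 1/(-227174 - 169/(-7165)) = 1/(-227174 - 1/7165*(-169)) = 1/(-227174 + 169/7165) = 1/(-1627701541/7165) = -7165/1627701541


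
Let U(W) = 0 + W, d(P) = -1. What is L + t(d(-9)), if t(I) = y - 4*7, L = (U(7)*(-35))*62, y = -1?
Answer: -15219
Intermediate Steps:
U(W) = W
L = -15190 (L = (7*(-35))*62 = -245*62 = -15190)
t(I) = -29 (t(I) = -1 - 4*7 = -1 - 28 = -29)
L + t(d(-9)) = -15190 - 29 = -15219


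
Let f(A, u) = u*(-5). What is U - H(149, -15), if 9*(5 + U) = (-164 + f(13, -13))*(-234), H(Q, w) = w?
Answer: 2584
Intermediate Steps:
f(A, u) = -5*u
U = 2569 (U = -5 + ((-164 - 5*(-13))*(-234))/9 = -5 + ((-164 + 65)*(-234))/9 = -5 + (-99*(-234))/9 = -5 + (1/9)*23166 = -5 + 2574 = 2569)
U - H(149, -15) = 2569 - 1*(-15) = 2569 + 15 = 2584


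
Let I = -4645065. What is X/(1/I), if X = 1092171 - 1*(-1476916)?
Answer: -11933576105655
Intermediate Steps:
X = 2569087 (X = 1092171 + 1476916 = 2569087)
X/(1/I) = 2569087/(1/(-4645065)) = 2569087/(-1/4645065) = 2569087*(-4645065) = -11933576105655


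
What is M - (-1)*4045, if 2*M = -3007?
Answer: 5083/2 ≈ 2541.5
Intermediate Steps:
M = -3007/2 (M = (½)*(-3007) = -3007/2 ≈ -1503.5)
M - (-1)*4045 = -3007/2 - (-1)*4045 = -3007/2 - 1*(-4045) = -3007/2 + 4045 = 5083/2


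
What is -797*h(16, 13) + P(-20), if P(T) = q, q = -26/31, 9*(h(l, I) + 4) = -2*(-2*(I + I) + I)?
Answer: -345976/93 ≈ -3720.2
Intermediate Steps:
h(l, I) = -4 + 2*I/3 (h(l, I) = -4 + (-2*(-2*(I + I) + I))/9 = -4 + (-2*(-4*I + I))/9 = -4 + (-(-6)*I)/9 = -4 + (6*I)/9 = -4 + 2*I/3)
q = -26/31 (q = -26*1/31 = -26/31 ≈ -0.83871)
P(T) = -26/31
-797*h(16, 13) + P(-20) = -797*(-4 + (⅔)*13) - 26/31 = -797*(-4 + 26/3) - 26/31 = -797*14/3 - 26/31 = -11158/3 - 26/31 = -345976/93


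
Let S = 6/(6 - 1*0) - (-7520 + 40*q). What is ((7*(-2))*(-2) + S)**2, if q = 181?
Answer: 95481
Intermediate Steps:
S = 281 (S = 6/(6 - 1*0) - 40/(1/(181 - 188)) = 6/(6 + 0) - 40/(1/(-7)) = 6/6 - 40/(-1/7) = 6*(1/6) - 40*(-7) = 1 + 280 = 281)
((7*(-2))*(-2) + S)**2 = ((7*(-2))*(-2) + 281)**2 = (-14*(-2) + 281)**2 = (28 + 281)**2 = 309**2 = 95481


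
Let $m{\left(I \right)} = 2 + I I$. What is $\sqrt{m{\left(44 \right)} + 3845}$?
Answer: $\sqrt{5783} \approx 76.046$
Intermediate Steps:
$m{\left(I \right)} = 2 + I^{2}$
$\sqrt{m{\left(44 \right)} + 3845} = \sqrt{\left(2 + 44^{2}\right) + 3845} = \sqrt{\left(2 + 1936\right) + 3845} = \sqrt{1938 + 3845} = \sqrt{5783}$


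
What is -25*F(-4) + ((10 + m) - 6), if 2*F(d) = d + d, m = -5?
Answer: 99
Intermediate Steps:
F(d) = d (F(d) = (d + d)/2 = (2*d)/2 = d)
-25*F(-4) + ((10 + m) - 6) = -25*(-4) + ((10 - 5) - 6) = 100 + (5 - 6) = 100 - 1 = 99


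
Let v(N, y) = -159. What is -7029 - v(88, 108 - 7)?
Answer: -6870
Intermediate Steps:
-7029 - v(88, 108 - 7) = -7029 - 1*(-159) = -7029 + 159 = -6870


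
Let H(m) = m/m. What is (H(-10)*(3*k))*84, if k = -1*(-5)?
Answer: 1260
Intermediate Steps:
H(m) = 1
k = 5
(H(-10)*(3*k))*84 = (1*(3*5))*84 = (1*15)*84 = 15*84 = 1260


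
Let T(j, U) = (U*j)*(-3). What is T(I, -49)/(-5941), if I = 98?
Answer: -14406/5941 ≈ -2.4248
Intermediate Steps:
T(j, U) = -3*U*j
T(I, -49)/(-5941) = -3*(-49)*98/(-5941) = 14406*(-1/5941) = -14406/5941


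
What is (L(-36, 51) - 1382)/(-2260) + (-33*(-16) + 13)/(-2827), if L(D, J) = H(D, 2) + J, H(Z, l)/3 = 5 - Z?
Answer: 548089/1597255 ≈ 0.34314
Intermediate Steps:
H(Z, l) = 15 - 3*Z (H(Z, l) = 3*(5 - Z) = 15 - 3*Z)
L(D, J) = 15 + J - 3*D (L(D, J) = (15 - 3*D) + J = 15 + J - 3*D)
(L(-36, 51) - 1382)/(-2260) + (-33*(-16) + 13)/(-2827) = ((15 + 51 - 3*(-36)) - 1382)/(-2260) + (-33*(-16) + 13)/(-2827) = ((15 + 51 + 108) - 1382)*(-1/2260) + (528 + 13)*(-1/2827) = (174 - 1382)*(-1/2260) + 541*(-1/2827) = -1208*(-1/2260) - 541/2827 = 302/565 - 541/2827 = 548089/1597255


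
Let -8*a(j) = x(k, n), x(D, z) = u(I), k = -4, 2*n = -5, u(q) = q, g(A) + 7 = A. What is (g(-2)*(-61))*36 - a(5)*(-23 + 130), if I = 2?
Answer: 79163/4 ≈ 19791.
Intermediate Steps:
g(A) = -7 + A
n = -5/2 (n = (1/2)*(-5) = -5/2 ≈ -2.5000)
x(D, z) = 2
a(j) = -1/4 (a(j) = -1/8*2 = -1/4)
(g(-2)*(-61))*36 - a(5)*(-23 + 130) = ((-7 - 2)*(-61))*36 - (-1)*(-23 + 130)/4 = -9*(-61)*36 - (-1)*107/4 = 549*36 - 1*(-107/4) = 19764 + 107/4 = 79163/4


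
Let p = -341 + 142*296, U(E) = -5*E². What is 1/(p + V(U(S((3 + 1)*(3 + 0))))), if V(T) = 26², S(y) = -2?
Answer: 1/42367 ≈ 2.3603e-5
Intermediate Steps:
V(T) = 676
p = 41691 (p = -341 + 42032 = 41691)
1/(p + V(U(S((3 + 1)*(3 + 0))))) = 1/(41691 + 676) = 1/42367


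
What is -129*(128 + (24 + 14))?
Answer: -21414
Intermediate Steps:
-129*(128 + (24 + 14)) = -129*(128 + 38) = -129*166 = -21414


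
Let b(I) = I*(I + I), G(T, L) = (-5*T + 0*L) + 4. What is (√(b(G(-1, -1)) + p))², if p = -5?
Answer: 157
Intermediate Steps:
G(T, L) = 4 - 5*T (G(T, L) = (-5*T + 0) + 4 = -5*T + 4 = 4 - 5*T)
b(I) = 2*I² (b(I) = I*(2*I) = 2*I²)
(√(b(G(-1, -1)) + p))² = (√(2*(4 - 5*(-1))² - 5))² = (√(2*(4 + 5)² - 5))² = (√(2*9² - 5))² = (√(2*81 - 5))² = (√(162 - 5))² = (√157)² = 157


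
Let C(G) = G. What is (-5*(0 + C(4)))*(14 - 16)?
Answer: 40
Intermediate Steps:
(-5*(0 + C(4)))*(14 - 16) = (-5*(0 + 4))*(14 - 16) = -5*4*(-2) = -20*(-2) = 40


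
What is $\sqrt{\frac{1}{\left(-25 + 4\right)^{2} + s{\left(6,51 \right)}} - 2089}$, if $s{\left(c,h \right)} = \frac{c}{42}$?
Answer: $\frac{5 i \sqrt{49800369}}{772} \approx 45.706 i$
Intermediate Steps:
$s{\left(c,h \right)} = \frac{c}{42}$ ($s{\left(c,h \right)} = c \frac{1}{42} = \frac{c}{42}$)
$\sqrt{\frac{1}{\left(-25 + 4\right)^{2} + s{\left(6,51 \right)}} - 2089} = \sqrt{\frac{1}{\left(-25 + 4\right)^{2} + \frac{1}{42} \cdot 6} - 2089} = \sqrt{\frac{1}{\left(-21\right)^{2} + \frac{1}{7}} - 2089} = \sqrt{\frac{1}{441 + \frac{1}{7}} - 2089} = \sqrt{\frac{1}{\frac{3088}{7}} - 2089} = \sqrt{\frac{7}{3088} - 2089} = \sqrt{- \frac{6450825}{3088}} = \frac{5 i \sqrt{49800369}}{772}$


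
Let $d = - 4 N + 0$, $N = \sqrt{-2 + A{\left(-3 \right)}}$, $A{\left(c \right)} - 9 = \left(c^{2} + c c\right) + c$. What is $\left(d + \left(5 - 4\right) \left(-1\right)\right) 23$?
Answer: $-23 - 92 \sqrt{22} \approx -454.52$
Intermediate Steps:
$A{\left(c \right)} = 9 + c + 2 c^{2}$ ($A{\left(c \right)} = 9 + \left(\left(c^{2} + c c\right) + c\right) = 9 + \left(\left(c^{2} + c^{2}\right) + c\right) = 9 + \left(2 c^{2} + c\right) = 9 + \left(c + 2 c^{2}\right) = 9 + c + 2 c^{2}$)
$N = \sqrt{22}$ ($N = \sqrt{-2 + \left(9 - 3 + 2 \left(-3\right)^{2}\right)} = \sqrt{-2 + \left(9 - 3 + 2 \cdot 9\right)} = \sqrt{-2 + \left(9 - 3 + 18\right)} = \sqrt{-2 + 24} = \sqrt{22} \approx 4.6904$)
$d = - 4 \sqrt{22}$ ($d = - 4 \sqrt{22} + 0 = - 4 \sqrt{22} \approx -18.762$)
$\left(d + \left(5 - 4\right) \left(-1\right)\right) 23 = \left(- 4 \sqrt{22} + \left(5 - 4\right) \left(-1\right)\right) 23 = \left(- 4 \sqrt{22} + 1 \left(-1\right)\right) 23 = \left(- 4 \sqrt{22} - 1\right) 23 = \left(-1 - 4 \sqrt{22}\right) 23 = -23 - 92 \sqrt{22}$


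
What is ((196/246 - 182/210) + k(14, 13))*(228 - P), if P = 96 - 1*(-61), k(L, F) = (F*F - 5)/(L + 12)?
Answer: 3540841/7995 ≈ 442.88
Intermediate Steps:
k(L, F) = (-5 + F²)/(12 + L) (k(L, F) = (F² - 5)/(12 + L) = (-5 + F²)/(12 + L))
P = 157 (P = 96 + 61 = 157)
((196/246 - 182/210) + k(14, 13))*(228 - P) = ((196/246 - 182/210) + (-5 + 13²)/(12 + 14))*(228 - 1*157) = ((196*(1/246) - 182*1/210) + (-5 + 169)/26)*(228 - 157) = ((98/123 - 13/15) + (1/26)*164)*71 = (-43/615 + 82/13)*71 = (49871/7995)*71 = 3540841/7995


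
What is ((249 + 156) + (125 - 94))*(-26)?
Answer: -11336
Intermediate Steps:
((249 + 156) + (125 - 94))*(-26) = (405 + 31)*(-26) = 436*(-26) = -11336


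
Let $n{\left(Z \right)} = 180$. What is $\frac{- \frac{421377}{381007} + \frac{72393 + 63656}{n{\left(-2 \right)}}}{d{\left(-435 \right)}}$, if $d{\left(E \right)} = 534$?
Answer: $\frac{4705433953}{3329308440} \approx 1.4133$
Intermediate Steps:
$\frac{- \frac{421377}{381007} + \frac{72393 + 63656}{n{\left(-2 \right)}}}{d{\left(-435 \right)}} = \frac{- \frac{421377}{381007} + \frac{72393 + 63656}{180}}{534} = \left(\left(-421377\right) \frac{1}{381007} + 136049 \cdot \frac{1}{180}\right) \frac{1}{534} = \left(- \frac{38307}{34637} + \frac{136049}{180}\right) \frac{1}{534} = \frac{4705433953}{6234660} \cdot \frac{1}{534} = \frac{4705433953}{3329308440}$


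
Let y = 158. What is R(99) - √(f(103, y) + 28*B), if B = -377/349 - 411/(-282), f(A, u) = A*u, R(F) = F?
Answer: 99 - 2*√1095374591954/16403 ≈ -28.611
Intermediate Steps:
B = 12375/32806 (B = -377*1/349 - 411*(-1/282) = -377/349 + 137/94 = 12375/32806 ≈ 0.37722)
R(99) - √(f(103, y) + 28*B) = 99 - √(103*158 + 28*(12375/32806)) = 99 - √(16274 + 173250/16403) = 99 - √(267115672/16403) = 99 - 2*√1095374591954/16403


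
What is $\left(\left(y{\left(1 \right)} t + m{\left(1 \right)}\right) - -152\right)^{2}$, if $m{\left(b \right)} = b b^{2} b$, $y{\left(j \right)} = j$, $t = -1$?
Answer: $23104$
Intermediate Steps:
$m{\left(b \right)} = b^{4}$ ($m{\left(b \right)} = b^{3} b = b^{4}$)
$\left(\left(y{\left(1 \right)} t + m{\left(1 \right)}\right) - -152\right)^{2} = \left(\left(1 \left(-1\right) + 1^{4}\right) - -152\right)^{2} = \left(\left(-1 + 1\right) + 152\right)^{2} = \left(0 + 152\right)^{2} = 152^{2} = 23104$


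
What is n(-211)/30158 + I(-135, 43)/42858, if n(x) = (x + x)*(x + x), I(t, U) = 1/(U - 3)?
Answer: 152646496519/25850231280 ≈ 5.9050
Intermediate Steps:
I(t, U) = 1/(-3 + U)
n(x) = 4*x**2 (n(x) = (2*x)*(2*x) = 4*x**2)
n(-211)/30158 + I(-135, 43)/42858 = (4*(-211)**2)/30158 + 1/((-3 + 43)*42858) = (4*44521)*(1/30158) + (1/42858)/40 = 178084*(1/30158) + (1/40)*(1/42858) = 89042/15079 + 1/1714320 = 152646496519/25850231280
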